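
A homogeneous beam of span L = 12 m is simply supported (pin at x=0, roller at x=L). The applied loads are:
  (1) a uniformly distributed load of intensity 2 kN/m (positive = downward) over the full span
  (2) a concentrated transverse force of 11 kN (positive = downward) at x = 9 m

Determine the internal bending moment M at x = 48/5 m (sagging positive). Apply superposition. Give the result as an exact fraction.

M(48/5) = 1071/25 kN·m

Load 1 — uniform load w=2 kN/m over full span:
  M_1 = wx(L-x)/2 = 2·(48/5)·(12-(48/5))/2 = 576/25 kN·m
Load 2 — point force P=11 kN at a=9 m (b=L-a=3):
  M_2 = Pa(L-x)/L  [x>a] = 11·9·(12-(48/5))/12 = 99/5 kN·m
Superposition: M = Σ M_i = 1071/25 kN·m ≈ 42.840000 kN·m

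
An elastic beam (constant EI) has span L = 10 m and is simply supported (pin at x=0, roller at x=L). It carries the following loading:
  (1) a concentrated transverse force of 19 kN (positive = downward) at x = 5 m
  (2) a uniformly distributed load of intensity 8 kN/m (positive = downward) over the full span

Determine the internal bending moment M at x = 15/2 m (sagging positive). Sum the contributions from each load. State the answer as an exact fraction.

M(15/2) = 395/4 kN·m

Load 1 — point force P=19 kN at a=5 m (b=L-a=5):
  M_1 = Pa(L-x)/L  [x>a] = 19·5·(10-(15/2))/10 = 95/4 kN·m
Load 2 — uniform load w=8 kN/m over full span:
  M_2 = wx(L-x)/2 = 8·(15/2)·(10-(15/2))/2 = 75 kN·m
Superposition: M = Σ M_i = 395/4 kN·m ≈ 98.750000 kN·m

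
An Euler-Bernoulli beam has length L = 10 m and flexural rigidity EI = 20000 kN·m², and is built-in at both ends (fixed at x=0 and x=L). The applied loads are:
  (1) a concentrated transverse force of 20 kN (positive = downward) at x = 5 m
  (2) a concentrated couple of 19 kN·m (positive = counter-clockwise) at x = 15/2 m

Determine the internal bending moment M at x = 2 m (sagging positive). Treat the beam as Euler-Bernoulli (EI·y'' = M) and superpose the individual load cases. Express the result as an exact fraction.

M(2) = -533/80 kN·m

Load 1 — point force P=20 kN at a=5 m (b=L-a=5):
  M_1 = Pb²(3a+b)x/L³ - Pab²/L²  [x≤a] = 20·5²·(3·5+5)·2/10³ - 20·5·5²/10² = -5 kN·m
Load 2 — applied couple M₀=19 kN·m at a=15/2 m (b=L-a=5/2):
  M_2 = R_Ax - M_A  [x≤a] with R_A=171/80, M_A=95/16 = (171/80)·2 - (95/16) = -133/80 kN·m
Superposition: M = Σ M_i = -533/80 kN·m ≈ -6.662500 kN·m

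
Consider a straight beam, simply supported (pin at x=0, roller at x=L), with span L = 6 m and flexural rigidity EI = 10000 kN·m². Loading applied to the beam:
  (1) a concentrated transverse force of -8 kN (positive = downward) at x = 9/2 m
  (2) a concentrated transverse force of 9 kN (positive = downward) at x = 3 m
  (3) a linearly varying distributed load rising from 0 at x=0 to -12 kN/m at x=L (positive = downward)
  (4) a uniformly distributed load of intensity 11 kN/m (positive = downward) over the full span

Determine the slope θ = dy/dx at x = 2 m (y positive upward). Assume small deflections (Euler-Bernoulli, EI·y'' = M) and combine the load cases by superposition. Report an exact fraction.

Load 1 — point force P=-8 kN at a=9/2 m (b=L-a=3/2):
  θ_1 = -Pb(L²-b²-3x²)/(6LEI)  [x≤a] = -(-8)·(3/2)·(6²-(3/2)²-3·2²)/(6·6·10000) = 29/40000 rad
Load 2 — point force P=9 kN at a=3 m (b=L-a=3):
  θ_2 = -Pb(L²-b²-3x²)/(6LEI)  [x≤a] = -9·3·(6²-3²-3·2²)/(6·6·10000) = -9/8000 rad
Load 3 — triangular load w₀=-12 kN/m (0→w₀ over full span):
  θ_3 = -w₀(7L⁴-30L²x²+15x⁴)/(360LEI) = -(-12)·(7·6⁴-30·6²·2²+15·2⁴)/(360·6·10000) = 26/9375 rad
Load 4 — uniform load w=11 kN/m over full span:
  θ_4 = -w(L³-6Lx²+4x³)/(24EI) = -11·(6³-6·6·2²+4·2³)/(24·10000) = -143/30000 rad
Superposition: θ = Σ θ_i = -359/150000 rad ≈ -0.002393 rad

θ(2) = -359/150000 rad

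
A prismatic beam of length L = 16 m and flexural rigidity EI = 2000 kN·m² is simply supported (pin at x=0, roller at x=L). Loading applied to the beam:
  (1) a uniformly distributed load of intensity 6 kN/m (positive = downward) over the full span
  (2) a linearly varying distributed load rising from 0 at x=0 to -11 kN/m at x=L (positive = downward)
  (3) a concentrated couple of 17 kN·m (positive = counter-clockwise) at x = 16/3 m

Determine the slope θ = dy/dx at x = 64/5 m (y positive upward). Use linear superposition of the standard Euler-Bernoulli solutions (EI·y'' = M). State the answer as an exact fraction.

Load 1 — uniform load w=6 kN/m over full span:
  θ_1 = -w(L³-6Lx²+4x³)/(24EI) = -6·(16³-6·16·(64/5)²+4·(64/5)³)/(24·2000) = 6336/15625 rad
Load 2 — triangular load w₀=-11 kN/m (0→w₀ over full span):
  θ_2 = -w₀(7L⁴-30L²x²+15x⁴)/(360LEI) = -(-11)·(7·16⁴-30·16²·(64/5)²+15·(64/5)⁴)/(360·16·2000) = -266464/703125 rad
Load 3 — applied couple M₀=17 kN·m at a=16/3 m (b=L-a=32/3):
  θ_3 = (M₀x²/(2L)-M₀(x-a)+C₁)/EI  [x>a] with C₁=M₀(3b²-L²)/(6L)=136/9 = (17·(64/5)²/(2·16)-17·((64/5)-(16/3))+(136/9))/2000 = -697/56250 rad
Superposition: θ = Σ θ_i = 6629/468750 rad ≈ 0.014142 rad

θ(64/5) = 6629/468750 rad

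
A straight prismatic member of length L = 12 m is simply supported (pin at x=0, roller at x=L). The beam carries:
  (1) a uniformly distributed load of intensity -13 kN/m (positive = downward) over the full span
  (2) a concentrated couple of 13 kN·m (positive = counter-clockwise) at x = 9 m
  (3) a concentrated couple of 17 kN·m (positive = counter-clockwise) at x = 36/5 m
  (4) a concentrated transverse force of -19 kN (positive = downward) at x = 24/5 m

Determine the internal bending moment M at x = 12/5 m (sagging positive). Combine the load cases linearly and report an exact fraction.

M(12/5) = -4278/25 kN·m

Load 1 — uniform load w=-13 kN/m over full span:
  M_1 = wx(L-x)/2 = (-13)·(12/5)·(12-(12/5))/2 = -3744/25 kN·m
Load 2 — applied couple M₀=13 kN·m at a=9 m (b=L-a=3):
  M_2 = M₀x/L  [x≤a] = 13·(12/5)/12 = 13/5 kN·m
Load 3 — applied couple M₀=17 kN·m at a=36/5 m (b=L-a=24/5):
  M_3 = M₀x/L  [x≤a] = 17·(12/5)/12 = 17/5 kN·m
Load 4 — point force P=-19 kN at a=24/5 m (b=L-a=36/5):
  M_4 = Pbx/L  [x≤a] = (-19)·(36/5)·(12/5)/12 = -684/25 kN·m
Superposition: M = Σ M_i = -4278/25 kN·m ≈ -171.120000 kN·m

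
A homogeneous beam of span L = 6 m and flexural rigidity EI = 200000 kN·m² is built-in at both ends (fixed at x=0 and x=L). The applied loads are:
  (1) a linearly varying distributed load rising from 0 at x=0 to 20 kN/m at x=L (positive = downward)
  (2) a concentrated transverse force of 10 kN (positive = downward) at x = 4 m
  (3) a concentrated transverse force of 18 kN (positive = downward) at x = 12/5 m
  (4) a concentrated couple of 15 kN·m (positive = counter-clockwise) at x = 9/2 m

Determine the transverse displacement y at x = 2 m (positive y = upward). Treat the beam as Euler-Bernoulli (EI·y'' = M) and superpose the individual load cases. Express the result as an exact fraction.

y(2) = -4171337/16200000000 m

Load 1 — triangular load w₀=20 kN/m (0→w₀ over full span):
  y_1 = -w₀x²(L-x)²(x+2L)/(120LEI) = -20·2²·(6-2)²·(2+2·6)/(120·6·200000) = -7/56250 m
Load 2 — point force P=10 kN at a=4 m (b=L-a=2):
  y_2 = -Pb²x²(3aL-(3a+b)x)/(6L³EI)  [x≤a] = -10·2²·2²·(3·4·6-(3·4+2)·2)/(6·6³·200000) = -11/405000 m
Load 3 — point force P=18 kN at a=12/5 m (b=L-a=18/5):
  y_3 = -Pb²x²(3aL-(3a+b)x)/(6L³EI)  [x≤a] = -18·(18/5)²·2²·(3·(12/5)·6-(3·(12/5)+(18/5))·2)/(6·6³·200000) = -243/3125000 m
Load 4 — applied couple M₀=15 kN·m at a=9/2 m (b=L-a=3/2):
  y_4 = (R_Ax³/6 - M_Ax²/2)/EI  [x≤a] with R_A=45/16, M_A=75/16 = ((45/16)·2³/6 - (75/16)·2²/2)/200000 = -9/320000 m
Superposition: y = Σ y_i = -4171337/16200000000 m ≈ -0.000257 m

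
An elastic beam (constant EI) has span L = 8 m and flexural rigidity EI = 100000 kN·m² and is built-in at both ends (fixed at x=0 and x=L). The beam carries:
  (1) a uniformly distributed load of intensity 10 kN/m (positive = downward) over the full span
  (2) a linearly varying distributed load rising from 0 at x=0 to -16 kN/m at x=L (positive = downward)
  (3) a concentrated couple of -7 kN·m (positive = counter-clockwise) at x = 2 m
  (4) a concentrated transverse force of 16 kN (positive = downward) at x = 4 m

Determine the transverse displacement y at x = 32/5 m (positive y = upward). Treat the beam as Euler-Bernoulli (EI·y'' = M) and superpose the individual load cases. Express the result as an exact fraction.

y(32/5) = -169457/781250000 m

Load 1 — uniform load w=10 kN/m over full span:
  y_1 = -wx²(L-x)²/(24EI) = -10·(32/5)²·(8-(32/5))²/(24·100000) = -512/1171875 m
Load 2 — triangular load w₀=-16 kN/m (0→w₀ over full span):
  y_2 = -w₀x²(L-x)²(x+2L)/(120LEI) = -(-16)·(32/5)²·(8-(32/5))²·((32/5)+2·8)/(120·8·100000) = 57344/146484375 m
Load 3 — applied couple M₀=-7 kN·m at a=2 m (b=L-a=6):
  y_3 = (R_Ax³/6 - M_Ax²/2 - M₀(x-a)²/2)/EI  [x>a] with R_A=-63/64, M_A=21/16 = ((-63/64)·(32/5)³/6 - (21/16)·(32/5)²/2 - (-7)·((32/5)-2)²/2)/100000 = -133/6250000 m
Load 4 — point force P=16 kN at a=4 m (b=L-a=4):
  y_4 = -Pa²(L-x)²(3bL-(3b+a)(L-x))/(6L³EI)  [x>a] = -16·4²·(8-(32/5))²·(3·4·8-(3·4+4)·(8-(32/5)))/(6·8³·100000) = -176/1171875 m
Superposition: y = Σ y_i = -169457/781250000 m ≈ -0.000217 m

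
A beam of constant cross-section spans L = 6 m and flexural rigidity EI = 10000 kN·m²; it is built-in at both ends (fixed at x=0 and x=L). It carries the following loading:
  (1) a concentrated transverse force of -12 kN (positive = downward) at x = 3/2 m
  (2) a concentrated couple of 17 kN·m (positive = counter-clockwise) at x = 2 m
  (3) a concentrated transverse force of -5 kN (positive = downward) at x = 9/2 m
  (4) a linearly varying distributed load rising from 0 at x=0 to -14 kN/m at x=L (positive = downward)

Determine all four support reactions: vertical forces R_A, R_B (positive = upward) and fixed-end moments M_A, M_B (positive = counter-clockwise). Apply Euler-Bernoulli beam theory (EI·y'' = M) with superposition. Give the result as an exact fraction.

R_A = -28409/1440 kN, M_A = -4533/160 kN·m, R_B = -56551/1440 kN, M_B = 18461/480 kN·m

Load 1 — point force P=-12 kN at a=3/2 m (b=L-a=9/2):
  R_A = Pb²(3a+b)/L³ = (-12)·(9/2)²·(3·(3/2)+(9/2))/6³ = -81/8 kN
  M_A = Pab²/L² = (-12)·(3/2)·(9/2)²/6² = -81/8 kN·m
  R_B = Pa²(a+3b)/L³ = (-12)·(3/2)²·((3/2)+3·(9/2))/6³ = -15/8 kN
  M_B = -Pa²b/L² = -(-12)·(3/2)²·(9/2)/6² = 27/8 kN·m
Load 2 — applied couple M₀=17 kN·m at a=2 m (b=L-a=4):
  R_A = 6M₀ab/L³ = 6·17·2·4/6³ = 34/9 kN
  M_A = M₀b(2a-b)/L² = 17·4·(2·2-4)/6² = 0 kN·m
  R_B = -6M₀ab/L³ = -6·17·2·4/6³ = -34/9 kN
  M_B = M₀a(2b-a)/L² = 17·2·(2·4-2)/6² = 17/3 kN·m
Load 3 — point force P=-5 kN at a=9/2 m (b=L-a=3/2):
  R_A = Pb²(3a+b)/L³ = (-5)·(3/2)²·(3·(9/2)+(3/2))/6³ = -25/32 kN
  M_A = Pab²/L² = (-5)·(9/2)·(3/2)²/6² = -45/32 kN·m
  R_B = Pa²(a+3b)/L³ = (-5)·(9/2)²·((9/2)+3·(3/2))/6³ = -135/32 kN
  M_B = -Pa²b/L² = -(-5)·(9/2)²·(3/2)/6² = 135/32 kN·m
Load 4 — triangular load w₀=-14 kN/m (0→w₀ over full span):
  R_A = 3w₀L/20 = 3·(-14)·6/20 = -63/5 kN
  M_A = w₀L²/30 = (-14)·6²/30 = -84/5 kN·m
  R_B = 7w₀L/20 = 7·(-14)·6/20 = -147/5 kN
  M_B = -w₀L²/20 = -(-14)·6²/20 = 126/5 kN·m
Superposition: R_A = -28409/1440 kN, M_A = -4533/160 kN·m, R_B = -56551/1440 kN, M_B = 18461/480 kN·m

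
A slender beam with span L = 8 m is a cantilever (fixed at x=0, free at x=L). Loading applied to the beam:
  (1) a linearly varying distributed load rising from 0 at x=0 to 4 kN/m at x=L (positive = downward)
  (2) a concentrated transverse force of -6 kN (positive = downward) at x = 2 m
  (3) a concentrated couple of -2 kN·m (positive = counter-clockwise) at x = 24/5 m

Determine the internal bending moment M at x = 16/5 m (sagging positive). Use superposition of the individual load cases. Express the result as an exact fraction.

Load 1 — triangular load w₀=4 kN/m (0→w₀ over full span):
  M_1 = w₀Lx/2 - w₀L²/3 - w₀x³/(6L) = 4·8·(16/5)/2 - 4·8²/3 - 4·(16/5)³/(6·8) = -4608/125 kN·m
Load 2 — point force P=-6 kN at a=2 m (b=L-a=6):
  M_2 = 0  [x>a] = 0 kN·m
Load 3 — applied couple M₀=-2 kN·m at a=24/5 m (b=L-a=16/5):
  M_3 = M₀  [x≤a] = (-2) = -2 kN·m
Superposition: M = Σ M_i = -4858/125 kN·m ≈ -38.864000 kN·m

M(16/5) = -4858/125 kN·m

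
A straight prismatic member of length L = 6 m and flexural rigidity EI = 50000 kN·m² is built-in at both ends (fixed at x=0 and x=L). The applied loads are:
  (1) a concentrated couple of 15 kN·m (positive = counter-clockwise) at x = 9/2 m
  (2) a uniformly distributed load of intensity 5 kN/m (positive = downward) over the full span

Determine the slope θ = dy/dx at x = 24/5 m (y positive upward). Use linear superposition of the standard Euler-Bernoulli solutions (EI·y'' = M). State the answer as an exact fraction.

θ(24/5) = 351/1250000 rad

Load 1 — applied couple M₀=15 kN·m at a=9/2 m (b=L-a=3/2):
  θ_1 = (R_Ax²/2 - M_Ax - M₀(x-a))/EI  [x>a] with R_A=45/16, M_A=75/16 = ((45/16)·(24/5)²/2 - (75/16)·(24/5) - 15·((24/5)-(9/2)))/50000 = 27/250000 rad
Load 2 — uniform load w=5 kN/m over full span:
  θ_2 = -wx(L-x)(L-2x)/(12EI) = -5·(24/5)·(6-(24/5))·(6-2·(24/5))/(12·50000) = 27/156250 rad
Superposition: θ = Σ θ_i = 351/1250000 rad ≈ 0.000281 rad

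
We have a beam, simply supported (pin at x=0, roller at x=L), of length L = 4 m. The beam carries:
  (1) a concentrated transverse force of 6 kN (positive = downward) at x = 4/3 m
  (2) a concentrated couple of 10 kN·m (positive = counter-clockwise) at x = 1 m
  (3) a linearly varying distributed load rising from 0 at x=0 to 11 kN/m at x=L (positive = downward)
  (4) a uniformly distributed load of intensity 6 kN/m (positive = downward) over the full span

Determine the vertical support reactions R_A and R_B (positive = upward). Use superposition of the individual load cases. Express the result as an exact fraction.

R_A = 155/6 kN, R_B = 157/6 kN

Load 1 — point force P=6 kN at a=4/3 m (b=L-a=8/3):
  R_A = Pb/L = 6·(8/3)/4 = 4 kN
  R_B = Pa/L = 6·(4/3)/4 = 2 kN
Load 2 — applied couple M₀=10 kN·m at a=1 m (b=L-a=3):
  R_A = M₀/L = 10/4 = 5/2 kN
  R_B = -M₀/L = -10/4 = -5/2 kN
Load 3 — triangular load w₀=11 kN/m (0→w₀ over full span):
  R_A = w₀L/6 = 11·4/6 = 22/3 kN
  R_B = w₀L/3 = 11·4/3 = 44/3 kN
Load 4 — uniform load w=6 kN/m over full span:
  R_A = wL/2 = 6·4/2 = 12 kN
  R_B = wL/2 = 6·4/2 = 12 kN
Superposition: R_A = 155/6 kN, R_B = 157/6 kN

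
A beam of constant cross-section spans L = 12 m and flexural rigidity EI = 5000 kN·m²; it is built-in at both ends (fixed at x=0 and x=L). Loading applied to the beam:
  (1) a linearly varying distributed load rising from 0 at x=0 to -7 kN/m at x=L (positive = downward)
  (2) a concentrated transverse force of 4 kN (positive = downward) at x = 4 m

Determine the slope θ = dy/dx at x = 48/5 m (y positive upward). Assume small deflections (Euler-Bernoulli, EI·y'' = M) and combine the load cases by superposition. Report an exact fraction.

Load 1 — triangular load w₀=-7 kN/m (0→w₀ over full span):
  θ_1 = -w₀(2x(L-x)(L-2x)(x+2L)+x²(L-x)²)/(120LEI) = -(-7)·(2·(48/5)·(12-(48/5))·(12-2·(48/5))·((48/5)+2·12)+(48/5)²·(12-(48/5))²)/(120·12·5000) = -4032/390625 rad
Load 2 — point force P=4 kN at a=4 m (b=L-a=8):
  θ_2 = Pa²(L-x)(2bL-(3b+a)(L-x))/(2L³EI)  [x>a] = 4·4²·(12-(48/5))·(2·8·12-(3·8+4)·(12-(48/5)))/(2·12³·5000) = 52/46875 rad
Superposition: θ = Σ θ_i = -10796/1171875 rad ≈ -0.009213 rad

θ(48/5) = -10796/1171875 rad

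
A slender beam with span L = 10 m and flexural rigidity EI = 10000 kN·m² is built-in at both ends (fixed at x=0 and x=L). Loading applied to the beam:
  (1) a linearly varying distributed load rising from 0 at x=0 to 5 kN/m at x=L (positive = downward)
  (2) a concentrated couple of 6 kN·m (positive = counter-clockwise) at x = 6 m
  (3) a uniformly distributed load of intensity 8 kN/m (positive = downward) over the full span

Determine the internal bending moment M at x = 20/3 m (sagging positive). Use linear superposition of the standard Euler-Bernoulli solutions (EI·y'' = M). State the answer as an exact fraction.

Load 1 — triangular load w₀=5 kN/m (0→w₀ over full span):
  M_1 = 3w₀Lx/20 - w₀L²/30 - w₀x³/(6L) = 3·5·10·(20/3)/20 - 5·10²/30 - 5·(20/3)³/(6·10) = 700/81 kN·m
Load 2 — applied couple M₀=6 kN·m at a=6 m (b=L-a=4):
  M_2 = R_Ax - M_A - M₀  [x>a] with R_A=108/125, M_A=48/25 = (108/125)·(20/3) - (48/25) - 6 = -54/25 kN·m
Load 3 — uniform load w=8 kN/m over full span:
  M_3 = wLx/2 - wL²/12 - wx²/2 = 8·10·(20/3)/2 - 8·10²/12 - 8·(20/3)²/2 = 200/9 kN·m
Superposition: M = Σ M_i = 58126/2025 kN·m ≈ 28.704198 kN·m

M(20/3) = 58126/2025 kN·m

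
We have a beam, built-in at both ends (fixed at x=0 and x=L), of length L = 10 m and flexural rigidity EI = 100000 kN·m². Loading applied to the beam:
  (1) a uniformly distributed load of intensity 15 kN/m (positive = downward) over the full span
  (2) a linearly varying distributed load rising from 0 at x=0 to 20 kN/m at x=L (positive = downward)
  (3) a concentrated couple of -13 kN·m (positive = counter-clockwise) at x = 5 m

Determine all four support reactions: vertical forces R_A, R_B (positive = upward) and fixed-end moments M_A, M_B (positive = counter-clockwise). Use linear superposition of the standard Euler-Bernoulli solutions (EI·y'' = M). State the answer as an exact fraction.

Load 1 — uniform load w=15 kN/m over full span:
  R_A = wL/2 = 15·10/2 = 75 kN
  M_A = wL²/12 = 15·10²/12 = 125 kN·m
  R_B = wL/2 = 15·10/2 = 75 kN
  M_B = -wL²/12 = -15·10²/12 = -125 kN·m
Load 2 — triangular load w₀=20 kN/m (0→w₀ over full span):
  R_A = 3w₀L/20 = 3·20·10/20 = 30 kN
  M_A = w₀L²/30 = 20·10²/30 = 200/3 kN·m
  R_B = 7w₀L/20 = 7·20·10/20 = 70 kN
  M_B = -w₀L²/20 = -20·10²/20 = -100 kN·m
Load 3 — applied couple M₀=-13 kN·m at a=5 m (b=L-a=5):
  R_A = 6M₀ab/L³ = 6·(-13)·5·5/10³ = -39/20 kN
  M_A = M₀b(2a-b)/L² = (-13)·5·(2·5-5)/10² = -13/4 kN·m
  R_B = -6M₀ab/L³ = -6·(-13)·5·5/10³ = 39/20 kN
  M_B = M₀a(2b-a)/L² = (-13)·5·(2·5-5)/10² = -13/4 kN·m
Superposition: R_A = 2061/20 kN, M_A = 2261/12 kN·m, R_B = 2939/20 kN, M_B = -913/4 kN·m

R_A = 2061/20 kN, M_A = 2261/12 kN·m, R_B = 2939/20 kN, M_B = -913/4 kN·m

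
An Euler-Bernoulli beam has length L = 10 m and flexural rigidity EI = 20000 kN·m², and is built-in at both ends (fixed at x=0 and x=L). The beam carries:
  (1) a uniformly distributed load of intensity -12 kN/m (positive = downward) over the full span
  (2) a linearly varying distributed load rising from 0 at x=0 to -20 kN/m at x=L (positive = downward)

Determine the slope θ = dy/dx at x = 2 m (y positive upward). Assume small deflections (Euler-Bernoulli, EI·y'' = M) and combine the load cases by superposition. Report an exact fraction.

Load 1 — uniform load w=-12 kN/m over full span:
  θ_1 = -wx(L-x)(L-2x)/(12EI) = -(-12)·2·(10-2)·(10-2·2)/(12·20000) = 3/625 rad
Load 2 — triangular load w₀=-20 kN/m (0→w₀ over full span):
  θ_2 = -w₀(2x(L-x)(L-2x)(x+2L)+x²(L-x)²)/(120LEI) = -(-20)·(2·2·(10-2)·(10-2·2)·(2+2·10)+2²·(10-2)²)/(120·10·20000) = 7/1875 rad
Superposition: θ = Σ θ_i = 16/1875 rad ≈ 0.008533 rad

θ(2) = 16/1875 rad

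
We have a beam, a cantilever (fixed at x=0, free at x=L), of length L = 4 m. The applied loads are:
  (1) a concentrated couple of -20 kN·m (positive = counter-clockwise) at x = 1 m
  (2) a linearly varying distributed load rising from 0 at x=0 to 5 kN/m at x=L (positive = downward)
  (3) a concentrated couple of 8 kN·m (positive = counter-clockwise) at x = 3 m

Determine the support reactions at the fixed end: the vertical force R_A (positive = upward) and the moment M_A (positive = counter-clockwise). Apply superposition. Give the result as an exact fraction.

Load 1 — applied couple M₀=-20 kN·m at a=1 m (b=L-a=3):
  R_A = 0 kN
  M_A = -M₀ = -(-20) = 20 kN·m
Load 2 — triangular load w₀=5 kN/m (0→w₀ over full span):
  R_A = w₀L/2 = 5·4/2 = 10 kN
  M_A = w₀L²/3 = 5·4²/3 = 80/3 kN·m
Load 3 — applied couple M₀=8 kN·m at a=3 m (b=L-a=1):
  R_A = 0 kN
  M_A = -M₀ = -8 kN·m
Superposition: R_A = 10 kN, M_A = 116/3 kN·m

R_A = 10 kN, M_A = 116/3 kN·m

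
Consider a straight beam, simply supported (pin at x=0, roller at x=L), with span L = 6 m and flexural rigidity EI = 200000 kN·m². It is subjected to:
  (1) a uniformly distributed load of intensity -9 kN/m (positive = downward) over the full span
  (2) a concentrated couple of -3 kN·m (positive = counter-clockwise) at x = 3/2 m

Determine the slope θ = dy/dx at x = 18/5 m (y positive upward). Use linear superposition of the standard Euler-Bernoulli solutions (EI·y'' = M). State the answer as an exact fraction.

Load 1 — uniform load w=-9 kN/m over full span:
  θ_1 = -w(L³-6Lx²+4x³)/(24EI) = -(-9)·(6³-6·6·(18/5)²+4·(18/5)³)/(24·200000) = -2997/25000000 rad
Load 2 — applied couple M₀=-3 kN·m at a=3/2 m (b=L-a=9/2):
  θ_2 = (M₀x²/(2L)-M₀(x-a)+C₁)/EI  [x>a] with C₁=M₀(3b²-L²)/(6L)=-33/16 = ((-3)·(18/5)²/(2·6)-(-3)·((18/5)-(3/2))+(-33/16))/200000 = 399/80000000 rad
Superposition: θ = Σ θ_i = -45957/400000000 rad ≈ -0.000115 rad

θ(18/5) = -45957/400000000 rad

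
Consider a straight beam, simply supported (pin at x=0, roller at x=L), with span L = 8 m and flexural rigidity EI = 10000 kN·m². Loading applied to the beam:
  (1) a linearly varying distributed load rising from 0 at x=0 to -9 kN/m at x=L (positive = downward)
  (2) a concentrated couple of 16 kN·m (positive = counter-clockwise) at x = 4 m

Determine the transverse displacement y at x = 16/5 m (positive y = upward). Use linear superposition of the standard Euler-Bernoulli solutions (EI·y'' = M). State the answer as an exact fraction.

Load 1 — triangular load w₀=-9 kN/m (0→w₀ over full span):
  y_1 = -w₀x(7L⁴-10L²x²+3x⁴)/(360LEI) = -(-9)·(16/5)·(7·8⁴-10·8²·(16/5)²+3·(16/5)⁴)/(360·8·10000) = 219072/9765625 m
Load 2 — applied couple M₀=16 kN·m at a=4 m (b=L-a=4):
  y_2 = (M₀x³/(6L)+C₁x)/EI  [x≤a] with C₁=M₀(3b²-L²)/(6L)=-16/3 = (16·(16/5)³/(6·8)+(-16/3)·(16/5))/10000 = -48/78125 m
Superposition: y = Σ y_i = 213072/9765625 m ≈ 0.021819 m

y(16/5) = 213072/9765625 m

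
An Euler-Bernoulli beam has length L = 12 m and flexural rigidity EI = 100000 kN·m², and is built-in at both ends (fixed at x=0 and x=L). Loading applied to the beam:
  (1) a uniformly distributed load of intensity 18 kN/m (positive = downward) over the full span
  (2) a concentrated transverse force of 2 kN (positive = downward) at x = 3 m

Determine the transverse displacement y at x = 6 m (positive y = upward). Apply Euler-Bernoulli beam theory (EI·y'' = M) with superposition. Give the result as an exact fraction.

Load 1 — uniform load w=18 kN/m over full span:
  y_1 = -wx²(L-x)²/(24EI) = -18·6²·(12-6)²/(24·100000) = -243/25000 m
Load 2 — point force P=2 kN at a=3 m (b=L-a=9):
  y_2 = -Pa²(L-x)²(3bL-(3b+a)(L-x))/(6L³EI)  [x>a] = -2·3²·(12-6)²·(3·9·12-(3·9+3)·(12-6))/(6·12³·100000) = -9/100000 m
Superposition: y = Σ y_i = -981/100000 m ≈ -0.009810 m

y(6) = -981/100000 m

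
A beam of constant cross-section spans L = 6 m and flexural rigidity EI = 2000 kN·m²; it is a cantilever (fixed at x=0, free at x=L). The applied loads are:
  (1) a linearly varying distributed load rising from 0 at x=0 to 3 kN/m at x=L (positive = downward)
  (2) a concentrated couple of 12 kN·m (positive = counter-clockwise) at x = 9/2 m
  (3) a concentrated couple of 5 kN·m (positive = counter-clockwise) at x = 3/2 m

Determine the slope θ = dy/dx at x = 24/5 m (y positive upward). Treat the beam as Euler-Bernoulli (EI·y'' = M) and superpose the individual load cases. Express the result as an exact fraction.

Load 1 — triangular load w₀=3 kN/m (0→w₀ over full span):
  θ_1 = (w₀Lx²/4-w₀L²x/3-w₀x⁴/(24L))/EI = (3·6·(24/5)²/4-3·6²·(24/5)/3-3·(24/5)⁴/(24·6))/2000 = -3132/78125 rad
Load 2 — applied couple M₀=12 kN·m at a=9/2 m (b=L-a=3/2):
  θ_2 = M₀a/EI  [x>a] = 12·(9/2)/2000 = 27/1000 rad
Load 3 — applied couple M₀=5 kN·m at a=3/2 m (b=L-a=9/2):
  θ_3 = M₀a/EI  [x>a] = 5·(3/2)/2000 = 3/800 rad
Superposition: θ = Σ θ_i = -23349/2500000 rad ≈ -0.009340 rad

θ(24/5) = -23349/2500000 rad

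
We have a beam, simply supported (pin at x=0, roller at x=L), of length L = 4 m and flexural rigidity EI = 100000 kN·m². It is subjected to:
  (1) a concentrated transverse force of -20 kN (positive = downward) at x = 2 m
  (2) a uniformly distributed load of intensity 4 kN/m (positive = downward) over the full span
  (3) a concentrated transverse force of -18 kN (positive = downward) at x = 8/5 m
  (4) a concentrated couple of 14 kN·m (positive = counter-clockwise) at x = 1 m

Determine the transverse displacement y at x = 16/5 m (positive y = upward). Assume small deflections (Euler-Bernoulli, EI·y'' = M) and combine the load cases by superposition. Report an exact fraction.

y(16/5) = 47407/187500000 m

Load 1 — point force P=-20 kN at a=2 m (b=L-a=2):
  y_1 = -Pa(L-x)(2Lx-a²-x²)/(6LEI)  [x>a] = -(-20)·2·(4-(16/5))·(2·4·(16/5)-2²-(16/5)²)/(6·4·100000) = 71/468750 m
Load 2 — uniform load w=4 kN/m over full span:
  y_2 = -wx(L³-2Lx²+x³)/(24EI) = -4·(16/5)·(4³-2·4·(16/5)²+(16/5)³)/(24·100000) = -464/5859375 m
Load 3 — point force P=-18 kN at a=8/5 m (b=L-a=12/5):
  y_3 = -Pa(L-x)(2Lx-a²-x²)/(6LEI)  [x>a] = -(-18)·(8/5)·(4-(16/5))·(2·4·(16/5)-(8/5)²-(16/5)²)/(6·4·100000) = 48/390625 m
Load 4 — applied couple M₀=14 kN·m at a=1 m (b=L-a=3):
  y_4 = (M₀x³/(6L)-M₀(x-a)²/2+C₁x)/EI  [x>a] with C₁=M₀(3b²-L²)/(6L)=77/12 = (14·(16/5)³/(6·4)-14·((16/5)-1)²/2+(77/12)·(16/5))/100000 = 721/12500000 m
Superposition: y = Σ y_i = 47407/187500000 m ≈ 0.000253 m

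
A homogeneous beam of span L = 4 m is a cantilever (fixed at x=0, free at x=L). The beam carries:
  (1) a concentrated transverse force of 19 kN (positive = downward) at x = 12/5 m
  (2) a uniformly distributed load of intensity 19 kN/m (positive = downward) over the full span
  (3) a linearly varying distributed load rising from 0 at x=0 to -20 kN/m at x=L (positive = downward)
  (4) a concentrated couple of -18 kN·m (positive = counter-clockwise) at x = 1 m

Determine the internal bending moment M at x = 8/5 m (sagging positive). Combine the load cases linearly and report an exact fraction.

Load 1 — point force P=19 kN at a=12/5 m (b=L-a=8/5):
  M_1 = -P(a-x)  [x≤a] = -19·((12/5)-(8/5)) = -76/5 kN·m
Load 2 — uniform load w=19 kN/m over full span:
  M_2 = -w(L-x)²/2 = -19·(4-(8/5))²/2 = -1368/25 kN·m
Load 3 — triangular load w₀=-20 kN/m (0→w₀ over full span):
  M_3 = w₀Lx/2 - w₀L²/3 - w₀x³/(6L) = (-20)·4·(8/5)/2 - (-20)·4²/3 - (-20)·(8/5)³/(6·4) = 1152/25 kN·m
Load 4 — applied couple M₀=-18 kN·m at a=1 m (b=L-a=3):
  M_4 = 0  [x>a] = 0 kN·m
Superposition: M = Σ M_i = -596/25 kN·m ≈ -23.840000 kN·m

M(8/5) = -596/25 kN·m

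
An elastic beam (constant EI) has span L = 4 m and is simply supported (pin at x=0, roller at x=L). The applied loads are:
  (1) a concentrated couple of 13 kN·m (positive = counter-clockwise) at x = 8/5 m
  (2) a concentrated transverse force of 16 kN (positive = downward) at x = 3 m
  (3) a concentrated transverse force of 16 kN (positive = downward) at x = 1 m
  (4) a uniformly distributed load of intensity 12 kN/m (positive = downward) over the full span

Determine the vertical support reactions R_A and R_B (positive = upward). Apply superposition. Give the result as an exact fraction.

R_A = 173/4 kN, R_B = 147/4 kN

Load 1 — applied couple M₀=13 kN·m at a=8/5 m (b=L-a=12/5):
  R_A = M₀/L = 13/4 kN
  R_B = -M₀/L = -13/4 kN
Load 2 — point force P=16 kN at a=3 m (b=L-a=1):
  R_A = Pb/L = 16·1/4 = 4 kN
  R_B = Pa/L = 16·3/4 = 12 kN
Load 3 — point force P=16 kN at a=1 m (b=L-a=3):
  R_A = Pb/L = 16·3/4 = 12 kN
  R_B = Pa/L = 16·1/4 = 4 kN
Load 4 — uniform load w=12 kN/m over full span:
  R_A = wL/2 = 12·4/2 = 24 kN
  R_B = wL/2 = 12·4/2 = 24 kN
Superposition: R_A = 173/4 kN, R_B = 147/4 kN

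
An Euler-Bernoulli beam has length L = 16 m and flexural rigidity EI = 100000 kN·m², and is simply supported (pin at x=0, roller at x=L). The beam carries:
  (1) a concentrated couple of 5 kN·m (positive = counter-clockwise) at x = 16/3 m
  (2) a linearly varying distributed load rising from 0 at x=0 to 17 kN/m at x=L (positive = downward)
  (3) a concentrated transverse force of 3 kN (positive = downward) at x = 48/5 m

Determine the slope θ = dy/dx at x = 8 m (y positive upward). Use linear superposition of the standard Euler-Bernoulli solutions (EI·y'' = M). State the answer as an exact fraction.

θ(8) = -49567/56250000 rad

Load 1 — applied couple M₀=5 kN·m at a=16/3 m (b=L-a=32/3):
  θ_1 = (M₀x²/(2L)-M₀(x-a)+C₁)/EI  [x>a] with C₁=M₀(3b²-L²)/(6L)=40/9 = (5·8²/(2·16)-5·(8-(16/3))+(40/9))/100000 = 1/90000 rad
Load 2 — triangular load w₀=17 kN/m (0→w₀ over full span):
  θ_2 = -w₀(7L⁴-30L²x²+15x⁴)/(360LEI) = -17·(7·16⁴-30·16²·8²+15·8⁴)/(360·16·100000) = -119/140625 rad
Load 3 — point force P=3 kN at a=48/5 m (b=L-a=32/5):
  θ_3 = -Pb(L²-b²-3x²)/(6LEI)  [x≤a] = -3·(32/5)·(16²-(32/5)²-3·8²)/(6·16·100000) = -18/390625 rad
Superposition: θ = Σ θ_i = -49567/56250000 rad ≈ -0.000881 rad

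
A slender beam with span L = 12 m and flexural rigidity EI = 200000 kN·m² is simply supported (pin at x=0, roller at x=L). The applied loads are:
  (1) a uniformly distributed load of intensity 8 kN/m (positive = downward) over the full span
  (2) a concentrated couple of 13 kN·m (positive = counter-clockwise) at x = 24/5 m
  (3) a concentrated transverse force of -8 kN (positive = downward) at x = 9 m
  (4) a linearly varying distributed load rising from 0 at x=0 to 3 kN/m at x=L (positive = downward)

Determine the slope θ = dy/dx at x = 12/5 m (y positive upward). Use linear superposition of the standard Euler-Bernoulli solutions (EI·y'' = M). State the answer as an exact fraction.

θ(12/5) = -309761/125000000 rad

Load 1 — uniform load w=8 kN/m over full span:
  θ_1 = -w(L³-6Lx²+4x³)/(24EI) = -8·(12³-6·12·(12/5)²+4·(12/5)³)/(24·200000) = -891/390625 rad
Load 2 — applied couple M₀=13 kN·m at a=24/5 m (b=L-a=36/5):
  θ_2 = (M₀x²/(2L)+C₁)/EI  [x≤a] with C₁=M₀(3b²-L²)/(6L)=52/25 = (13·(12/5)²/(2·12)+(52/25))/200000 = 13/500000 rad
Load 3 — point force P=-8 kN at a=9 m (b=L-a=3):
  θ_3 = -Pb(L²-b²-3x²)/(6LEI)  [x≤a] = -(-8)·3·(12²-3²-3·(12/5)²)/(6·12·200000) = 981/5000000 rad
Load 4 — triangular load w₀=3 kN/m (0→w₀ over full span):
  θ_4 = -w₀(7L⁴-30L²x²+15x⁴)/(360LEI) = -3·(7·12⁴-30·12²·(12/5)²+15·(12/5)⁴)/(360·12·200000) = -819/1953125 rad
Superposition: θ = Σ θ_i = -309761/125000000 rad ≈ -0.002478 rad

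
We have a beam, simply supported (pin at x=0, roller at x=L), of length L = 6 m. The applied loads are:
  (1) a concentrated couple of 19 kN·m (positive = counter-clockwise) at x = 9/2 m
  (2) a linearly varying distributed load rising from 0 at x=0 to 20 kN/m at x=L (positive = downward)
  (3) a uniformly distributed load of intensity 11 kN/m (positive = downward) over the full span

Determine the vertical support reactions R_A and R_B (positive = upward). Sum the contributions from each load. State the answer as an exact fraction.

Load 1 — applied couple M₀=19 kN·m at a=9/2 m (b=L-a=3/2):
  R_A = M₀/L = 19/6 kN
  R_B = -M₀/L = -19/6 kN
Load 2 — triangular load w₀=20 kN/m (0→w₀ over full span):
  R_A = w₀L/6 = 20·6/6 = 20 kN
  R_B = w₀L/3 = 20·6/3 = 40 kN
Load 3 — uniform load w=11 kN/m over full span:
  R_A = wL/2 = 11·6/2 = 33 kN
  R_B = wL/2 = 11·6/2 = 33 kN
Superposition: R_A = 337/6 kN, R_B = 419/6 kN

R_A = 337/6 kN, R_B = 419/6 kN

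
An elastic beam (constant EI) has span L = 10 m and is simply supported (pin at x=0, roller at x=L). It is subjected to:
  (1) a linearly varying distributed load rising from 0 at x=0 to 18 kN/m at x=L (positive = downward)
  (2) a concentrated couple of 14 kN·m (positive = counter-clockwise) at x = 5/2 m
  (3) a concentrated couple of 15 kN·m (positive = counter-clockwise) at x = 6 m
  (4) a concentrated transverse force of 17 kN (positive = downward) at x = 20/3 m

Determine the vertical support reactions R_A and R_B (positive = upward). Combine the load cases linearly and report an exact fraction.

R_A = 1157/30 kN, R_B = 2053/30 kN

Load 1 — triangular load w₀=18 kN/m (0→w₀ over full span):
  R_A = w₀L/6 = 18·10/6 = 30 kN
  R_B = w₀L/3 = 18·10/3 = 60 kN
Load 2 — applied couple M₀=14 kN·m at a=5/2 m (b=L-a=15/2):
  R_A = M₀/L = 14/10 = 7/5 kN
  R_B = -M₀/L = -14/10 = -7/5 kN
Load 3 — applied couple M₀=15 kN·m at a=6 m (b=L-a=4):
  R_A = M₀/L = 15/10 = 3/2 kN
  R_B = -M₀/L = -15/10 = -3/2 kN
Load 4 — point force P=17 kN at a=20/3 m (b=L-a=10/3):
  R_A = Pb/L = 17·(10/3)/10 = 17/3 kN
  R_B = Pa/L = 17·(20/3)/10 = 34/3 kN
Superposition: R_A = 1157/30 kN, R_B = 2053/30 kN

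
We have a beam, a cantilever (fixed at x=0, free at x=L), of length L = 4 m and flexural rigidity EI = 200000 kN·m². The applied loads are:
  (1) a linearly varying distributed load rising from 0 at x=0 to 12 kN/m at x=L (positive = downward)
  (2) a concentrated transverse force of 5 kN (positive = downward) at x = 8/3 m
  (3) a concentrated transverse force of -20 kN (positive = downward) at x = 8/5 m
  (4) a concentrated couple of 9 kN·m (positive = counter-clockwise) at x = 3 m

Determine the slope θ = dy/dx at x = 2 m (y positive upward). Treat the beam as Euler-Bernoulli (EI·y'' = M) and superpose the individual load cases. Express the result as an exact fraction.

Load 1 — triangular load w₀=12 kN/m (0→w₀ over full span):
  θ_1 = (w₀Lx²/4-w₀L²x/3-w₀x⁴/(24L))/EI = (12·4·2²/4-12·4²·2/3-12·2⁴/(24·4))/200000 = -41/100000 rad
Load 2 — point force P=5 kN at a=8/3 m (b=L-a=4/3):
  θ_2 = -Px(2a-x)/(2EI)  [x≤a] = -5·2·(2·(8/3)-2)/(2·200000) = -1/12000 rad
Load 3 — point force P=-20 kN at a=8/5 m (b=L-a=12/5):
  θ_3 = -Pa²/(2EI)  [x>a] = -(-20)·(8/5)²/(2·200000) = 2/15625 rad
Load 4 — applied couple M₀=9 kN·m at a=3 m (b=L-a=1):
  θ_4 = M₀x/EI  [x≤a] = 9·2/200000 = 9/100000 rad
Superposition: θ = Σ θ_i = -413/1500000 rad ≈ -0.000275 rad

θ(2) = -413/1500000 rad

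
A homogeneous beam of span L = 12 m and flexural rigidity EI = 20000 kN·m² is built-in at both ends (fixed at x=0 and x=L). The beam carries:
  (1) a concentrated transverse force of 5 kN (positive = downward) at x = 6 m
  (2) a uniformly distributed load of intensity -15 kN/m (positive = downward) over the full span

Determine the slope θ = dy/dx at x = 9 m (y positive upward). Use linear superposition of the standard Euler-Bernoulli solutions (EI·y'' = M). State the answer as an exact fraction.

θ(9) = -153/16000 rad

Load 1 — point force P=5 kN at a=6 m (b=L-a=6):
  θ_1 = Pa²(L-x)(2bL-(3b+a)(L-x))/(2L³EI)  [x>a] = 5·6²·(12-9)·(2·6·12-(3·6+6)·(12-9))/(2·12³·20000) = 9/16000 rad
Load 2 — uniform load w=-15 kN/m over full span:
  θ_2 = -wx(L-x)(L-2x)/(12EI) = -(-15)·9·(12-9)·(12-2·9)/(12·20000) = -81/8000 rad
Superposition: θ = Σ θ_i = -153/16000 rad ≈ -0.009562 rad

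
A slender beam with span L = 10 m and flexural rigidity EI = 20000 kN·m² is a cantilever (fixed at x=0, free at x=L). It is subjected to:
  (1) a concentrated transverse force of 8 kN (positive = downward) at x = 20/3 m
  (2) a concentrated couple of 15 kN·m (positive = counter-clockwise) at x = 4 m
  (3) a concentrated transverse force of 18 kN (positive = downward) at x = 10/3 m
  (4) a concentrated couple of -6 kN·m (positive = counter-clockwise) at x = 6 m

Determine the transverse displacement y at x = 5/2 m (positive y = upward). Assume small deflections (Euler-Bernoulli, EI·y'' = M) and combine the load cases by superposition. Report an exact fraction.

y(5/2) = -31/2400 m

Load 1 — point force P=8 kN at a=20/3 m (b=L-a=10/3):
  y_1 = -Px²(3a-x)/(6EI)  [x≤a] = -8·(5/2)²·(3·(20/3)-(5/2))/(6·20000) = -7/960 m
Load 2 — applied couple M₀=15 kN·m at a=4 m (b=L-a=6):
  y_2 = M₀x²/(2EI)  [x≤a] = 15·(5/2)²/(2·20000) = 3/1280 m
Load 3 — point force P=18 kN at a=10/3 m (b=L-a=20/3):
  y_3 = -Px²(3a-x)/(6EI)  [x≤a] = -18·(5/2)²·(3·(10/3)-(5/2))/(6·20000) = -9/1280 m
Load 4 — applied couple M₀=-6 kN·m at a=6 m (b=L-a=4):
  y_4 = M₀x²/(2EI)  [x≤a] = (-6)·(5/2)²/(2·20000) = -3/3200 m
Superposition: y = Σ y_i = -31/2400 m ≈ -0.012917 m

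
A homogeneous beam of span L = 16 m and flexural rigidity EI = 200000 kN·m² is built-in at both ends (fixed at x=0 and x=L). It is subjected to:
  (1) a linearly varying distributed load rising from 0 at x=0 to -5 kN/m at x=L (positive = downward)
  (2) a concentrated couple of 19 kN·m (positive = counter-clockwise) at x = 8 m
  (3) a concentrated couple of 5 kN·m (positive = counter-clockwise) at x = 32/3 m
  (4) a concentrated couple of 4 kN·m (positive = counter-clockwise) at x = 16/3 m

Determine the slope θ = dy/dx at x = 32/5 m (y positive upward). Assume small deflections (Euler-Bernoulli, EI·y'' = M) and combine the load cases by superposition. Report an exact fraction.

θ(32/5) = 2609/9375000 rad

Load 1 — triangular load w₀=-5 kN/m (0→w₀ over full span):
  θ_1 = -w₀(2x(L-x)(L-2x)(x+2L)+x²(L-x)²)/(120LEI) = -(-5)·(2·(32/5)·(16-(32/5))·(16-2·(32/5))·((32/5)+2·16)+(32/5)²·(16-(32/5))²)/(120·16·200000) = 96/390625 rad
Load 2 — applied couple M₀=19 kN·m at a=8 m (b=L-a=8):
  θ_2 = (R_Ax²/2 - M_Ax)/EI  [x≤a] with R_A=57/32, M_A=19/4 = ((57/32)·(32/5)²/2 - (19/4)·(32/5))/200000 = 19/625000 rad
Load 3 — applied couple M₀=5 kN·m at a=32/3 m (b=L-a=16/3):
  θ_3 = (R_Ax²/2 - M_Ax)/EI  [x≤a] with R_A=5/12, M_A=5/3 = ((5/12)·(32/5)²/2 - (5/3)·(32/5))/200000 = -1/93750 rad
Load 4 — applied couple M₀=4 kN·m at a=16/3 m (b=L-a=32/3):
  θ_4 = (R_Ax²/2 - M_Ax - M₀(x-a))/EI  [x>a] with R_A=1/3, M_A=0 = ((1/3)·(32/5)²/2 - 0·(32/5) - 4·((32/5)-(16/3)))/200000 = 1/78125 rad
Superposition: θ = Σ θ_i = 2609/9375000 rad ≈ 0.000278 rad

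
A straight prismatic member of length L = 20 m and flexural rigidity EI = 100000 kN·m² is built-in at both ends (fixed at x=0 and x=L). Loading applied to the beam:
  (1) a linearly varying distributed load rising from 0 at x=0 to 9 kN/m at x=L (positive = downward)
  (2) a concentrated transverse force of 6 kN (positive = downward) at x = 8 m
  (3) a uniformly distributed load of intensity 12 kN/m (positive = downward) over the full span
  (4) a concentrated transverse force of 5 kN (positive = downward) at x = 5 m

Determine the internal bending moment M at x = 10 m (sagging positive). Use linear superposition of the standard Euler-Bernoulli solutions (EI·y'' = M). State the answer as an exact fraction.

Load 1 — triangular load w₀=9 kN/m (0→w₀ over full span):
  M_1 = 3w₀Lx/20 - w₀L²/30 - w₀x³/(6L) = 3·9·20·10/20 - 9·20²/30 - 9·10³/(6·20) = 75 kN·m
Load 2 — point force P=6 kN at a=8 m (b=L-a=12):
  M_2 = Pa²(a+3b)(L-x)/L³ - Pa²b/L²  [x>a] = 6·8²·(8+3·12)·(20-10)/20³ - 6·8²·12/20² = 48/5 kN·m
Load 3 — uniform load w=12 kN/m over full span:
  M_3 = wLx/2 - wL²/12 - wx²/2 = 12·20·10/2 - 12·20²/12 - 12·10²/2 = 200 kN·m
Load 4 — point force P=5 kN at a=5 m (b=L-a=15):
  M_4 = Pa²(a+3b)(L-x)/L³ - Pa²b/L²  [x>a] = 5·5²·(5+3·15)·(20-10)/20³ - 5·5²·15/20² = 25/8 kN·m
Superposition: M = Σ M_i = 11509/40 kN·m ≈ 287.725000 kN·m

M(10) = 11509/40 kN·m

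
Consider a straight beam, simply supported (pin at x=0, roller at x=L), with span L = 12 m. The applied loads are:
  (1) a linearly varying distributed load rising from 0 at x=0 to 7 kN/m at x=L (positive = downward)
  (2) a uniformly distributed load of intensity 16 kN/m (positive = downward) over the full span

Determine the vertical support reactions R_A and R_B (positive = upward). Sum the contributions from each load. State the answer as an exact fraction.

Load 1 — triangular load w₀=7 kN/m (0→w₀ over full span):
  R_A = w₀L/6 = 7·12/6 = 14 kN
  R_B = w₀L/3 = 7·12/3 = 28 kN
Load 2 — uniform load w=16 kN/m over full span:
  R_A = wL/2 = 16·12/2 = 96 kN
  R_B = wL/2 = 16·12/2 = 96 kN
Superposition: R_A = 110 kN, R_B = 124 kN

R_A = 110 kN, R_B = 124 kN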